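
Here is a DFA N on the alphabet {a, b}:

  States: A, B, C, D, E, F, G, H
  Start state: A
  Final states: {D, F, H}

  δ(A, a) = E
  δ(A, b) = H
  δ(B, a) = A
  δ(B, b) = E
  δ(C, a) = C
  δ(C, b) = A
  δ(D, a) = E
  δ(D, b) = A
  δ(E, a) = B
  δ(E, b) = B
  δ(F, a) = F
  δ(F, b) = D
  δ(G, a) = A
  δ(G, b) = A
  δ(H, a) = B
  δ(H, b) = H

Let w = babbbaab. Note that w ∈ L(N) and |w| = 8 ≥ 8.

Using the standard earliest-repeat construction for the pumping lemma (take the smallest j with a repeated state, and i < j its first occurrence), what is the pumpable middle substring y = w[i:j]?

bb

Run of N on w = b a b b b a a b:
  step 0: A  (start)
  step 1: H  (read b: A→H)
  step 2: B  (read a: H→B)
  step 3: E  (read b: B→E)
  step 4: B  (read b: E→B)   ← first repeat (B seen earlier)
  step 5: E  (read b: B→E)
  step 6: B  (read a: E→B)
  step 7: A  (read a: B→A)
  step 8: H  (read b: A→H)

So i = 2, j = 4, giving x = w[0:2] = ba, y = w[2:4] = bb, z = w[4:8] = baab.
Check: |xy| = 4 ≤ 8 and |y| = 2 ≥ 1. Reading y takes N from B back to B, so every xyⁱz is accepted.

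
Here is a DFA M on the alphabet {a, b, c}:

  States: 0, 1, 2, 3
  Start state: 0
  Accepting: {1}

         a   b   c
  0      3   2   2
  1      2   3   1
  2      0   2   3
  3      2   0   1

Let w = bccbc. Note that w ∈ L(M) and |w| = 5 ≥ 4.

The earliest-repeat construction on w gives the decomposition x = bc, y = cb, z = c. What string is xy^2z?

bccbcbc

xy^2z = bc·cb·cb·c = bccbcbc.
Reading y = cb takes M from 3 back to 3, so after x·y·y the machine is still in 3, and z then leads to the accepting state 1. Hence bccbcbc ∈ L(M).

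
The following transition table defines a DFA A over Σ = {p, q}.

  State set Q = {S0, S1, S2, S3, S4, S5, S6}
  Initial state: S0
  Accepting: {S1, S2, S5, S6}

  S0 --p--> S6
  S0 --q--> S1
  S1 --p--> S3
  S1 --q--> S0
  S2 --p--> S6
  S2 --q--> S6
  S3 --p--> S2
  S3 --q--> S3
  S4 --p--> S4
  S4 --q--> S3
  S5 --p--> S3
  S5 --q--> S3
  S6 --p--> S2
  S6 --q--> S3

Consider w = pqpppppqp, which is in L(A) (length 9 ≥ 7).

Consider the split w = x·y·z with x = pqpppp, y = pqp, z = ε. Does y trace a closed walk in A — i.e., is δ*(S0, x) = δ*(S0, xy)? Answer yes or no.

Run of A on the first 9 characters of w = p q p p p p p q p:
  step 0: S0  (start)
  step 1: S6  (read p: S0→S6)
  step 2: S3  (read q: S6→S3)
  step 3: S2  (read p: S3→S2)
  step 4: S6  (read p: S2→S6)
  step 5: S2  (read p: S6→S2)
  step 6: S6  (read p: S2→S6)
  step 7: S2  (read p: S6→S2)
  step 8: S6  (read q: S2→S6)
  step 9: S2  (read p: S6→S2)

After x (step 6): S6. After xy (step 9): S2.
They differ (S6 ≠ S2), so y is not a cycle from the state after x; this split is not the one the pumping-lemma construction produces, and pumping y need not keep the string in L(A).

no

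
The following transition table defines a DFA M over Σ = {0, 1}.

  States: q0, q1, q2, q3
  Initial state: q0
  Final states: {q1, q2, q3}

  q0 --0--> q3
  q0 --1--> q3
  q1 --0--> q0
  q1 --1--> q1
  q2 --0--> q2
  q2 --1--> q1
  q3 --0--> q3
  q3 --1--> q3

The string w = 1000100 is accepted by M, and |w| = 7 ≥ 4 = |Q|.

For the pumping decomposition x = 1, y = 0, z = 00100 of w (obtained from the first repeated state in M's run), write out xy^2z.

10000100

xy^2z = 1·0·0·00100 = 10000100.
Reading y = 0 takes M from q3 back to q3, so after x·y·y the machine is still in q3, and z then leads to the accepting state q3. Hence 10000100 ∈ L(M).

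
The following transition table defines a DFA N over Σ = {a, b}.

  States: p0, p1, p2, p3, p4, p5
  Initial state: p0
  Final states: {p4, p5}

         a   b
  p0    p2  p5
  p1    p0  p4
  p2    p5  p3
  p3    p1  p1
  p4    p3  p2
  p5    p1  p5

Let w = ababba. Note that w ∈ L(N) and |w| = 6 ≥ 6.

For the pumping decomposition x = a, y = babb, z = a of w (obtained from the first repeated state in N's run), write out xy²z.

xy^2z = a·babb·babb·a = ababbbabba.
Reading y = babb takes N from p2 back to p2, so after x·y·y the machine is still in p2, and z then leads to the accepting state p5. Hence ababbbabba ∈ L(N).

ababbbabba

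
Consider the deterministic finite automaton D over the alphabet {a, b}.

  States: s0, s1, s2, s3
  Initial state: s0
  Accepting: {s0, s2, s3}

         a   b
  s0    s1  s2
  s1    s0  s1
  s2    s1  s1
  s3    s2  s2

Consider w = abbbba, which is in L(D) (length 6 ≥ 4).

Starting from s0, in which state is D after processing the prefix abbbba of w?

State sequence: s0 -a-> s1 -b-> s1 -b-> s1 -b-> s1 -b-> s1 -a-> s0

After reading 6 characters, D is in state s0.
(This kind of state-tracing is the core of the pumping-lemma construction: with 4 states, pigeonhole forces a repeat within the first 4 steps.)

s0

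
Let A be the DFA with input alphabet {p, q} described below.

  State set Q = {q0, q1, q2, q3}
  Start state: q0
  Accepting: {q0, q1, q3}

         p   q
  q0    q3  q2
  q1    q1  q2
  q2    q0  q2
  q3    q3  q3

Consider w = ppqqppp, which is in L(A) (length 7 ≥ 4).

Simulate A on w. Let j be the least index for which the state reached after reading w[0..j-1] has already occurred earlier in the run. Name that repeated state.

q3

State sequence: q0 -p-> q3 -p-> q3 -q-> q3 -q-> q3 -p-> q3 -p-> q3 -p-> q3
First repeat at step 2: q3 was already visited.

The earliest repeat is at step j = 2: A is in q3, which it already visited at step i = 1.
With |Q| = 4, pigeonhole forces a state repeat no later than step 4; the substring read between the first and second visits to that state can be pumped.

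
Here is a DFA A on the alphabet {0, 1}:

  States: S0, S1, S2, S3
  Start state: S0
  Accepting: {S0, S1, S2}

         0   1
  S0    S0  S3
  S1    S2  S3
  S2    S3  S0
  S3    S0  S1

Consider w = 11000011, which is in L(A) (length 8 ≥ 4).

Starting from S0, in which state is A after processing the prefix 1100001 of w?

State sequence: S0 -1-> S3 -1-> S1 -0-> S2 -0-> S3 -0-> S0 -0-> S0 -1-> S3

After reading 7 characters, A is in state S3.

S3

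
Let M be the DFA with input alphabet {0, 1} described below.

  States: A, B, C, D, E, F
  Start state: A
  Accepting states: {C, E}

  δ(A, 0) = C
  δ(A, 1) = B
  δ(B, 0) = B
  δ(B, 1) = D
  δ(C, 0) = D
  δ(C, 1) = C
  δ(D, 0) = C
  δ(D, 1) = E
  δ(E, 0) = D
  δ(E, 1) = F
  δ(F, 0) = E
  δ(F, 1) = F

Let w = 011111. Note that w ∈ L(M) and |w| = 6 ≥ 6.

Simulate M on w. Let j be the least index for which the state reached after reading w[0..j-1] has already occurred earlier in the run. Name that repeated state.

Run of M on w = 0 1 1 1 1 1:
  step 0: A  (start)
  step 1: C  (read 0: A→C)
  step 2: C  (read 1: C→C)   ← first repeat (C seen earlier)
  step 3: C  (read 1: C→C)
  step 4: C  (read 1: C→C)
  step 5: C  (read 1: C→C)
  step 6: C  (read 1: C→C)

The earliest repeat is at step j = 2: M is in C, which it already visited at step i = 1.
The DFA has 6 states, so the proof of the pumping lemma guarantees a repeated state among the first 6+1 visited; the segment between the two visits is the pumpable y.

C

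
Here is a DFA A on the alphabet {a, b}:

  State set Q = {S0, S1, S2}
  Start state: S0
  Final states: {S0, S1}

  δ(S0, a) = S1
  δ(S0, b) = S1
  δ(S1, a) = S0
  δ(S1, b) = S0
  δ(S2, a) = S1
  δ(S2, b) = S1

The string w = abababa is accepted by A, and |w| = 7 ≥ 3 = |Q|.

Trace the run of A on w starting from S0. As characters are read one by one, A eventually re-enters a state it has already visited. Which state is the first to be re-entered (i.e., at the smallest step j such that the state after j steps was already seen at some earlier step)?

S0

Run of A on w = a b a b a b a:
  step 0: S0  (start)
  step 1: S1  (read a: S0→S1)
  step 2: S0  (read b: S1→S0)   ← first repeat (S0 seen earlier)
  step 3: S1  (read a: S0→S1)
  step 4: S0  (read b: S1→S0)
  step 5: S1  (read a: S0→S1)
  step 6: S0  (read b: S1→S0)
  step 7: S1  (read a: S0→S1)

The earliest repeat is at step j = 2: A is in S0, which it already visited at step i = 0.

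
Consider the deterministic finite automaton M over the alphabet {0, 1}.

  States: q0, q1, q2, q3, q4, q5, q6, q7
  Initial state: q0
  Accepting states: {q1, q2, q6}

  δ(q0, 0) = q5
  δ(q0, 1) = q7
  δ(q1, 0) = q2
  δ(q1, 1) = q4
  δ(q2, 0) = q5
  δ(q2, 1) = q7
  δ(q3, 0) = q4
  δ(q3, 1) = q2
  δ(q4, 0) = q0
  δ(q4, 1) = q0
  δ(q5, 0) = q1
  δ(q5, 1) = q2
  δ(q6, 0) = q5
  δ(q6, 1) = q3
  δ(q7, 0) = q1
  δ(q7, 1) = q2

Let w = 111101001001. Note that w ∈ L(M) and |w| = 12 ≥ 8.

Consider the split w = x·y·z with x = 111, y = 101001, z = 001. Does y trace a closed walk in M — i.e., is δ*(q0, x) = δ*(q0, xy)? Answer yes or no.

no

Run of M on the first 9 characters of w = 1 1 1 1 0 1 0 0 1:
  step 0: q0  (start)
  step 1: q7  (read 1: q0→q7)
  step 2: q2  (read 1: q7→q2)
  step 3: q7  (read 1: q2→q7)
  step 4: q2  (read 1: q7→q2)
  step 5: q5  (read 0: q2→q5)
  step 6: q2  (read 1: q5→q2)
  step 7: q5  (read 0: q2→q5)
  step 8: q1  (read 0: q5→q1)
  step 9: q4  (read 1: q1→q4)

After x (step 3): q7. After xy (step 9): q4.
They differ (q7 ≠ q4), so y is not a cycle from the state after x; this split is not the one the pumping-lemma construction produces, and pumping y need not keep the string in L(M).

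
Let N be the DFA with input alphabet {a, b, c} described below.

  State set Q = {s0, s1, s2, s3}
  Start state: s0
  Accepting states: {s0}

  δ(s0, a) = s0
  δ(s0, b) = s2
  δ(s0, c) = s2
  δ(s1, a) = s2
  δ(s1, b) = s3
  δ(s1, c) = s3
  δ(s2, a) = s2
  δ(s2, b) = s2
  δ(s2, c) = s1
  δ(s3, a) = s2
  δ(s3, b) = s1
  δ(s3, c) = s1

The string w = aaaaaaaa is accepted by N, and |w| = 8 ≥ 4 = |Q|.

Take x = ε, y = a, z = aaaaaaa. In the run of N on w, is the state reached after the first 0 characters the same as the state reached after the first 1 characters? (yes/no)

yes

State sequence: s0 -a-> s0

After x (step 0): s0. After xy (step 1): s0.
They match, so y = a drives N around a cycle from s0 back to itself; pumping y any number of times keeps N in s0 before reading z, and xyⁱz ∈ L(N) for every i ≥ 0.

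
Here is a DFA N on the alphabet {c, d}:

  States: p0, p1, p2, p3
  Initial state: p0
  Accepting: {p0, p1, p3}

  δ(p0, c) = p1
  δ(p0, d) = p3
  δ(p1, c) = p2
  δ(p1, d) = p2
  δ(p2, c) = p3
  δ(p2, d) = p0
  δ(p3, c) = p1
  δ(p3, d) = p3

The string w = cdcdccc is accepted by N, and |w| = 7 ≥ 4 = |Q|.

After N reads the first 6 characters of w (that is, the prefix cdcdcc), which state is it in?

p2

Run of N on the first 6 characters of w = c d c d c c:
  step 0: p0  (start)
  step 1: p1  (read c: p0→p1)
  step 2: p2  (read d: p1→p2)
  step 3: p3  (read c: p2→p3)
  step 4: p3  (read d: p3→p3)
  step 5: p1  (read c: p3→p1)
  step 6: p2  (read c: p1→p2)

After reading 6 characters, N is in state p2.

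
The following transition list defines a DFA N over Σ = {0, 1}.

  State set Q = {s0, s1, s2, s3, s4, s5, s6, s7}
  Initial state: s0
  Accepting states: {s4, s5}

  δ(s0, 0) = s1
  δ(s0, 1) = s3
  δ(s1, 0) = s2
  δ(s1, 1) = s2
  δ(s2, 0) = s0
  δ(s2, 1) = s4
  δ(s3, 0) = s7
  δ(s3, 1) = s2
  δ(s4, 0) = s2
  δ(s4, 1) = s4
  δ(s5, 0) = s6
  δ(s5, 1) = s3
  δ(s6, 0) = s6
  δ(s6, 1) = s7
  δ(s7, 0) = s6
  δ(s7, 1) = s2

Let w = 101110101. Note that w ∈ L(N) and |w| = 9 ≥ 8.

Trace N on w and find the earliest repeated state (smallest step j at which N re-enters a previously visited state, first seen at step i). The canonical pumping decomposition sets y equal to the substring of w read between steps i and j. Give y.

1

Run of N on w = 1 0 1 1 1 0 1 0 1:
  step 0: s0  (start)
  step 1: s3  (read 1: s0→s3)
  step 2: s7  (read 0: s3→s7)
  step 3: s2  (read 1: s7→s2)
  step 4: s4  (read 1: s2→s4)
  step 5: s4  (read 1: s4→s4)   ← first repeat (s4 seen earlier)
  step 6: s2  (read 0: s4→s2)
  step 7: s4  (read 1: s2→s4)
  step 8: s2  (read 0: s4→s2)
  step 9: s4  (read 1: s2→s4)

So i = 4, j = 5, giving x = w[0:4] = 1011, y = w[4:5] = 1, z = w[5:9] = 0101.
Check: |xy| = 5 ≤ 8 and |y| = 1 ≥ 1. Reading y takes N from s4 back to s4, so every xyⁱz is accepted.
With |Q| = 8, pigeonhole forces a state repeat no later than step 8; the substring read between the first and second visits to that state can be pumped.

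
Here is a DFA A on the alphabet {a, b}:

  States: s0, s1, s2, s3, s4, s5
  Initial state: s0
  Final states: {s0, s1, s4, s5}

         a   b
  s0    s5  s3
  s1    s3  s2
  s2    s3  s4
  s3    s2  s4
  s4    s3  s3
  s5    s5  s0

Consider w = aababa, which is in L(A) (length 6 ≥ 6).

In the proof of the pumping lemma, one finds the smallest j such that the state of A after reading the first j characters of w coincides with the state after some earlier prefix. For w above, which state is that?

s5

State sequence: s0 -a-> s5 -a-> s5 -b-> s0 -a-> s5 -b-> s0 -a-> s5
First repeat at step 2: s5 was already visited.

The earliest repeat is at step j = 2: A is in s5, which it already visited at step i = 1.
Since A has 6 states, any run of length ≥ 6 visits 6+1 states, so by pigeonhole some state repeats within the first 6 steps — that repeat gives the pumpable loop.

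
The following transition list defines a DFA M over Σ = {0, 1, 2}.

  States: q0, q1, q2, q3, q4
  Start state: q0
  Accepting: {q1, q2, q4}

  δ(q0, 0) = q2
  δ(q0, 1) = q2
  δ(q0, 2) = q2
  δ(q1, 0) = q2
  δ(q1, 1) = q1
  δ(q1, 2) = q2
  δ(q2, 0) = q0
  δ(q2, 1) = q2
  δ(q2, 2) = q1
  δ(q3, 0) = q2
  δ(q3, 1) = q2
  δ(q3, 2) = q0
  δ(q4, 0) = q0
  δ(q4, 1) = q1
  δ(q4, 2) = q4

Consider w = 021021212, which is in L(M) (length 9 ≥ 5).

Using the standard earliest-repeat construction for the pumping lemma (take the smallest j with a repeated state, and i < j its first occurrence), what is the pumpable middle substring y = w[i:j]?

1

Run of M on w = 0 2 1 0 2 1 2 1 2:
  step 0: q0  (start)
  step 1: q2  (read 0: q0→q2)
  step 2: q1  (read 2: q2→q1)
  step 3: q1  (read 1: q1→q1)   ← first repeat (q1 seen earlier)
  step 4: q2  (read 0: q1→q2)
  step 5: q1  (read 2: q2→q1)
  step 6: q1  (read 1: q1→q1)
  step 7: q2  (read 2: q1→q2)
  step 8: q2  (read 1: q2→q2)
  step 9: q1  (read 2: q2→q1)

So i = 2, j = 3, giving x = w[0:2] = 02, y = w[2:3] = 1, z = w[3:9] = 021212.
Check: |xy| = 3 ≤ 5 and |y| = 1 ≥ 1. Reading y takes M from q1 back to q1, so every xyⁱz is accepted.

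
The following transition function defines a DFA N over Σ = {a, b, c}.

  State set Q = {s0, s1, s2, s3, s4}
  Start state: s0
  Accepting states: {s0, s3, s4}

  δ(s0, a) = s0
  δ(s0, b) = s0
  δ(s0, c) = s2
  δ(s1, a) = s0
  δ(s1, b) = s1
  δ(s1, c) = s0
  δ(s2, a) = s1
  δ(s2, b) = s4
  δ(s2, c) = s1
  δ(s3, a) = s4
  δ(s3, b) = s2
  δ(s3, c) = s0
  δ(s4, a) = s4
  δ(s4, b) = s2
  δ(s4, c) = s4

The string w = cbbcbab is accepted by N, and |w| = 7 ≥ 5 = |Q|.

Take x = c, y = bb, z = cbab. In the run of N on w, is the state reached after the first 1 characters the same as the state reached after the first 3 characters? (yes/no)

State sequence: s0 -c-> s2 -b-> s4 -b-> s2

After x (step 1): s2. After xy (step 3): s2.
They match, so y = bb drives N around a cycle from s2 back to itself; pumping y any number of times keeps N in s2 before reading z, and xyⁱz ∈ L(N) for every i ≥ 0.

yes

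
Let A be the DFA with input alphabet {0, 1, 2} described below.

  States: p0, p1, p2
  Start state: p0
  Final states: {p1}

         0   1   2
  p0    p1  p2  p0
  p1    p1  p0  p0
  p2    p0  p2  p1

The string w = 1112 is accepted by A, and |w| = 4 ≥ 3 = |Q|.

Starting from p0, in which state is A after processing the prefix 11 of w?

p2

Run of A on the first 2 characters of w = 1 1:
  step 0: p0  (start)
  step 1: p2  (read 1: p0→p2)
  step 2: p2  (read 1: p2→p2)

After reading 2 characters, A is in state p2.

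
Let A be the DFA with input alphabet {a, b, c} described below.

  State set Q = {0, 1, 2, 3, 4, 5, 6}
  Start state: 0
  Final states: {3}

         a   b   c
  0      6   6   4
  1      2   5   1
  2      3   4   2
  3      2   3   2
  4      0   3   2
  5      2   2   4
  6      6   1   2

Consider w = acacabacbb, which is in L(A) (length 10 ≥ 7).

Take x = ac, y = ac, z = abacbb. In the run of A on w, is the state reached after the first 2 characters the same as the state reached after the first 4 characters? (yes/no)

State sequence: 0 -a-> 6 -c-> 2 -a-> 3 -c-> 2

After x (step 2): 2. After xy (step 4): 2.
They match, so y = ac drives A around a cycle from 2 back to itself; pumping y any number of times keeps A in 2 before reading z, and xyⁱz ∈ L(A) for every i ≥ 0.

yes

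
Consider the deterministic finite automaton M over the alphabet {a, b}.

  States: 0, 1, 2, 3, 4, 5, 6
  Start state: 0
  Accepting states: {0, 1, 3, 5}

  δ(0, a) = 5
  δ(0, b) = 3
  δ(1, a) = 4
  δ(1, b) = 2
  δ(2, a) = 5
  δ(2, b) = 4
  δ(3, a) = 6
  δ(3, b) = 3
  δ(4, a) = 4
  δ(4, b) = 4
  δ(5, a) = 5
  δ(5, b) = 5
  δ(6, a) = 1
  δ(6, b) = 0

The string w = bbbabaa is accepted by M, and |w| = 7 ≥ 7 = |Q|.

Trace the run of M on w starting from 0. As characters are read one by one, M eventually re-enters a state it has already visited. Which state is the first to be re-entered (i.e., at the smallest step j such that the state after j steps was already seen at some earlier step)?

State sequence: 0 -b-> 3 -b-> 3 -b-> 3 -a-> 6 -b-> 0 -a-> 5 -a-> 5
First repeat at step 2: 3 was already visited.

The earliest repeat is at step j = 2: M is in 3, which it already visited at step i = 1.

3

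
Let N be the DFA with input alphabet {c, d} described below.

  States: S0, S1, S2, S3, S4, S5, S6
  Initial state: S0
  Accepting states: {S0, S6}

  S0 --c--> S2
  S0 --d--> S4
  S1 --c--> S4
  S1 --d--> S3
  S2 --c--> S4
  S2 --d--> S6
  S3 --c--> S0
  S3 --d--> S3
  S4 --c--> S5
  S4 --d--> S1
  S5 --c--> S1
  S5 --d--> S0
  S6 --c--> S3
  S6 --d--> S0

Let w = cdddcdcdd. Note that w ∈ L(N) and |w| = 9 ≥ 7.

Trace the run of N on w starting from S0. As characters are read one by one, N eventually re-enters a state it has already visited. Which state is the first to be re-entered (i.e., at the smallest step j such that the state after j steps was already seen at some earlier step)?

Run of N on w = c d d d c d c d d:
  step 0: S0  (start)
  step 1: S2  (read c: S0→S2)
  step 2: S6  (read d: S2→S6)
  step 3: S0  (read d: S6→S0)   ← first repeat (S0 seen earlier)
  step 4: S4  (read d: S0→S4)
  step 5: S5  (read c: S4→S5)
  step 6: S0  (read d: S5→S0)
  step 7: S2  (read c: S0→S2)
  step 8: S6  (read d: S2→S6)
  step 9: S0  (read d: S6→S0)

The earliest repeat is at step j = 3: N is in S0, which it already visited at step i = 0.
Since N has 7 states, any run of length ≥ 7 visits 7+1 states, so by pigeonhole some state repeats within the first 7 steps — that repeat gives the pumpable loop.

S0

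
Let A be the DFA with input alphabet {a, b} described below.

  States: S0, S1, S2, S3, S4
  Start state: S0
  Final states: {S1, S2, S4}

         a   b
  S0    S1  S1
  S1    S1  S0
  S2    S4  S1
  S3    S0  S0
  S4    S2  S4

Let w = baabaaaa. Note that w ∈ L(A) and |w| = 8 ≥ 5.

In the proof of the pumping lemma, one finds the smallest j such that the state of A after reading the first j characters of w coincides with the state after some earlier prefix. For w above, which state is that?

S1

State sequence: S0 -b-> S1 -a-> S1 -a-> S1 -b-> S0 -a-> S1 -a-> S1 -a-> S1 -a-> S1
First repeat at step 2: S1 was already visited.

The earliest repeat is at step j = 2: A is in S1, which it already visited at step i = 1.
Pumping length from the standard proof: p = 5 (the number of states). The repeated state found above gives |xy| = j ≤ 5 and |y| = j − i ≥ 1.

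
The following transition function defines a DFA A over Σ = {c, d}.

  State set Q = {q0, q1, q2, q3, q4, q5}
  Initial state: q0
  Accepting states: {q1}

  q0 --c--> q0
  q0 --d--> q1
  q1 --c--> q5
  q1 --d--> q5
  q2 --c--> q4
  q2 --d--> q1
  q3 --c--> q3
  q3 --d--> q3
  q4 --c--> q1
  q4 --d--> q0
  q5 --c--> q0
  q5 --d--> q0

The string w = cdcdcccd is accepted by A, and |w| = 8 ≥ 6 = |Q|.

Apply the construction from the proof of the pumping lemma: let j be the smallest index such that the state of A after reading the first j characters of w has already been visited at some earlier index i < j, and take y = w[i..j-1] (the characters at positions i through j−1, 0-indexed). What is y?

c

Run of A on w = c d c d c c c d:
  step 0: q0  (start)
  step 1: q0  (read c: q0→q0)   ← first repeat (q0 seen earlier)
  step 2: q1  (read d: q0→q1)
  step 3: q5  (read c: q1→q5)
  step 4: q0  (read d: q5→q0)
  step 5: q0  (read c: q0→q0)
  step 6: q0  (read c: q0→q0)
  step 7: q0  (read c: q0→q0)
  step 8: q1  (read d: q0→q1)

So i = 0, j = 1, giving x = w[0:0] = ε, y = w[0:1] = c, z = w[1:8] = dcdcccd.
Check: |xy| = 1 ≤ 6 and |y| = 1 ≥ 1. Reading y takes A from q0 back to q0, so every xyⁱz is accepted.
With |Q| = 6, pigeonhole forces a state repeat no later than step 6; the substring read between the first and second visits to that state can be pumped.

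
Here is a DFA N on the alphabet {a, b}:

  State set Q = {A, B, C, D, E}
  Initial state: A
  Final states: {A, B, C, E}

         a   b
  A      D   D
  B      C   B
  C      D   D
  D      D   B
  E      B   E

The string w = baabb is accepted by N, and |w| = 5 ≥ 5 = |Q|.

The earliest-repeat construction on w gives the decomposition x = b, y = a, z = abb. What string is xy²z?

baaabb

xy^2z = b·a·a·abb = baaabb.
Reading y = a takes N from D back to D, so after x·y·y the machine is still in D, and z then leads to the accepting state B. Hence baaabb ∈ L(N).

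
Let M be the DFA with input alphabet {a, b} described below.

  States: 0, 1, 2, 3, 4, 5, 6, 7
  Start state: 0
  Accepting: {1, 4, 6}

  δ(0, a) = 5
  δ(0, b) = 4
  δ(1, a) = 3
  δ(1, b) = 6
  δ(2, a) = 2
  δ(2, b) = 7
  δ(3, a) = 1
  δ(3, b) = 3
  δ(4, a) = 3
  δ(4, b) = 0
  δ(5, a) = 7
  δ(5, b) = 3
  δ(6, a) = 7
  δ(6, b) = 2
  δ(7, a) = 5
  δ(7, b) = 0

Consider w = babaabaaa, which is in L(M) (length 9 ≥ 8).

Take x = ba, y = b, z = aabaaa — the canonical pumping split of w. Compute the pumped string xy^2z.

babbaabaaa

xy^2z = ba·b·b·aabaaa = babbaabaaa.
Reading y = b takes M from 3 back to 3, so after x·y·y the machine is still in 3, and z then leads to the accepting state 1. Hence babbaabaaa ∈ L(M).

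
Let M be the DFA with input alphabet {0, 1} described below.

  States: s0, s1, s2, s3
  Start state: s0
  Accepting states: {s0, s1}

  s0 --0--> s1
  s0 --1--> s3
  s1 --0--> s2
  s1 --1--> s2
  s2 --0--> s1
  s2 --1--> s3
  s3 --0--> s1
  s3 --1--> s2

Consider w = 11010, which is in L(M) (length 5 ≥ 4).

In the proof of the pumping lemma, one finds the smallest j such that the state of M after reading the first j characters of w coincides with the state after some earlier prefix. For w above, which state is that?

Run of M on w = 1 1 0 1 0:
  step 0: s0  (start)
  step 1: s3  (read 1: s0→s3)
  step 2: s2  (read 1: s3→s2)
  step 3: s1  (read 0: s2→s1)
  step 4: s2  (read 1: s1→s2)   ← first repeat (s2 seen earlier)
  step 5: s1  (read 0: s2→s1)

The earliest repeat is at step j = 4: M is in s2, which it already visited at step i = 2.
With |Q| = 4, pigeonhole forces a state repeat no later than step 4; the substring read between the first and second visits to that state can be pumped.

s2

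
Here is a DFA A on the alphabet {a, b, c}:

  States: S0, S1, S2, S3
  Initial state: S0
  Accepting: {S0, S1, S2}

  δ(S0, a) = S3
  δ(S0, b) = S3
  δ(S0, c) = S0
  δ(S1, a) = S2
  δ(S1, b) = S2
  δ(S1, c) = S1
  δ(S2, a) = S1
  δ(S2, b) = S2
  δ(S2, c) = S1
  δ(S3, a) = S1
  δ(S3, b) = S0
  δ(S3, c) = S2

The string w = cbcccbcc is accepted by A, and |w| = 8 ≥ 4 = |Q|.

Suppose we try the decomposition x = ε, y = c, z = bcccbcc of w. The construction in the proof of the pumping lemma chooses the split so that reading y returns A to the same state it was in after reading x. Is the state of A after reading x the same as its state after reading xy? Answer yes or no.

yes

State sequence: S0 -c-> S0

After x (step 0): S0. After xy (step 1): S0.
They match, so y = c drives A around a cycle from S0 back to itself; pumping y any number of times keeps A in S0 before reading z, and xyⁱz ∈ L(A) for every i ≥ 0.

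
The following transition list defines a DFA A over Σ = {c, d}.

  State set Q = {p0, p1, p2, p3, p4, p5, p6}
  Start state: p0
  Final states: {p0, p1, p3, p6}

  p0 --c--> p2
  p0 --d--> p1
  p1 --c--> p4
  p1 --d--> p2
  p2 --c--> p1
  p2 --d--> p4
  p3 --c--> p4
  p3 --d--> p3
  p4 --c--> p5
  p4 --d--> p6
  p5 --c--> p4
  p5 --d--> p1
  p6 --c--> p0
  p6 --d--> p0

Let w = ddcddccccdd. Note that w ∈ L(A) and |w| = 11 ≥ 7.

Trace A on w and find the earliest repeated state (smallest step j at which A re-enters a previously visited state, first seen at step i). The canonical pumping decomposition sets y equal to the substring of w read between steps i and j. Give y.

Run of A on w = d d c d d c c c c d d:
  step 0: p0  (start)
  step 1: p1  (read d: p0→p1)
  step 2: p2  (read d: p1→p2)
  step 3: p1  (read c: p2→p1)   ← first repeat (p1 seen earlier)
  step 4: p2  (read d: p1→p2)
  step 5: p4  (read d: p2→p4)
  step 6: p5  (read c: p4→p5)
  step 7: p4  (read c: p5→p4)
  step 8: p5  (read c: p4→p5)
  step 9: p4  (read c: p5→p4)
  step 10: p6  (read d: p4→p6)
  step 11: p0  (read d: p6→p0)

So i = 1, j = 3, giving x = w[0:1] = d, y = w[1:3] = dc, z = w[3:11] = ddccccdd.
Check: |xy| = 3 ≤ 7 and |y| = 2 ≥ 1. Reading y takes A from p1 back to p1, so every xyⁱz is accepted.

dc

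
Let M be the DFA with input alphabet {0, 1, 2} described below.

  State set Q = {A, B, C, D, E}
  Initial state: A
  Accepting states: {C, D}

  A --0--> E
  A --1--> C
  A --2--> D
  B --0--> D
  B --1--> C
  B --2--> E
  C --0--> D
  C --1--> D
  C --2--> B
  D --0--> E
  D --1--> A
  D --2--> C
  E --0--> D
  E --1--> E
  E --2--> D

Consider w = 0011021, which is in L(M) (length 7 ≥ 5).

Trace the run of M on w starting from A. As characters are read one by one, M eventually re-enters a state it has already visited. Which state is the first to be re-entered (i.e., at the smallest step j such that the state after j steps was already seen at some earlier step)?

A

State sequence: A -0-> E -0-> D -1-> A -1-> C -0-> D -2-> C -1-> D
First repeat at step 3: A was already visited.

The earliest repeat is at step j = 3: M is in A, which it already visited at step i = 0.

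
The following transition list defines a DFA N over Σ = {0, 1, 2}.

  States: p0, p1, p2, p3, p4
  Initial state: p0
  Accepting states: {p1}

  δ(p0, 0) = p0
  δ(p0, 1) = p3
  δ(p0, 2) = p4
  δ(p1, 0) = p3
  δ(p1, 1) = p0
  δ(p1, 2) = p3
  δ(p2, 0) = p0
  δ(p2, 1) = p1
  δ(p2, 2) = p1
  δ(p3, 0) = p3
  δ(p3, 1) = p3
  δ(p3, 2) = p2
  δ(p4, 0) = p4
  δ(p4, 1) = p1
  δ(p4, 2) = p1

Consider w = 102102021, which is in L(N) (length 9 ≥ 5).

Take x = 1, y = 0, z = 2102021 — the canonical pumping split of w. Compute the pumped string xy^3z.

10002102021

xy^3z = 1·0·0·0·2102021 = 10002102021.
Reading y = 0 takes N from p3 back to p3, so after x·y·y·y the machine is still in p3, and z then leads to the accepting state p1. Hence 10002102021 ∈ L(N).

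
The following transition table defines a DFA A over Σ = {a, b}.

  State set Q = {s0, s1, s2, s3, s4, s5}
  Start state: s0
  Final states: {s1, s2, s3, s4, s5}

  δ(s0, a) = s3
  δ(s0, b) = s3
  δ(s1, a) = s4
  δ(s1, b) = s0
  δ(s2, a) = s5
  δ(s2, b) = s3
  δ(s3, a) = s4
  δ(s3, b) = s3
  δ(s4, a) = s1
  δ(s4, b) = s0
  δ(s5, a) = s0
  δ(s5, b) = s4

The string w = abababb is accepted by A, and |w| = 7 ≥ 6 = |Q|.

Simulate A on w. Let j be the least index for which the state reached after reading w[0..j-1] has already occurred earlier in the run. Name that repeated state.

s3

State sequence: s0 -a-> s3 -b-> s3 -a-> s4 -b-> s0 -a-> s3 -b-> s3 -b-> s3
First repeat at step 2: s3 was already visited.

The earliest repeat is at step j = 2: A is in s3, which it already visited at step i = 1.
Pumping length from the standard proof: p = 6 (the number of states). The repeated state found above gives |xy| = j ≤ 6 and |y| = j − i ≥ 1.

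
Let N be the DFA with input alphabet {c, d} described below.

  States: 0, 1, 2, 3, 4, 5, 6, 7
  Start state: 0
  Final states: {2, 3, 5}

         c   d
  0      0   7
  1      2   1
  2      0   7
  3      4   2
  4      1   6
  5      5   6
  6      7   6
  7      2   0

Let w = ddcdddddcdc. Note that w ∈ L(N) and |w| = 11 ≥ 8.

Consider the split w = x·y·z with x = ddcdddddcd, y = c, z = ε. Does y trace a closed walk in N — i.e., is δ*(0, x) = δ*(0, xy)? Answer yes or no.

State sequence: 0 -d-> 7 -d-> 0 -c-> 0 -d-> 7 -d-> 0 -d-> 7 -d-> 0 -d-> 7 -c-> 2 -d-> 7 -c-> 2

After x (step 10): 7. After xy (step 11): 2.
They differ (7 ≠ 2), so y is not a cycle from the state after x; this split is not the one the pumping-lemma construction produces, and pumping y need not keep the string in L(N).

no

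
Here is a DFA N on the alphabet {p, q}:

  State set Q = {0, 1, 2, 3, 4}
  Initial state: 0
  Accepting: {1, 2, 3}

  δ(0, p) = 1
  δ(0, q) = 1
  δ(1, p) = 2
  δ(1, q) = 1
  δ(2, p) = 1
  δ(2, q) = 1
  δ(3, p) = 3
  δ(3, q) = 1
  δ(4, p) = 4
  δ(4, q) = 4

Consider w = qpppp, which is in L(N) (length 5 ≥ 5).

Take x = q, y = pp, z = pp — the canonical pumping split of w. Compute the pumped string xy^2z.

xy^2z = q·pp·pp·pp = qpppppp.
Reading y = pp takes N from 1 back to 1, so after x·y·y the machine is still in 1, and z then leads to the accepting state 1. Hence qpppppp ∈ L(N).

qpppppp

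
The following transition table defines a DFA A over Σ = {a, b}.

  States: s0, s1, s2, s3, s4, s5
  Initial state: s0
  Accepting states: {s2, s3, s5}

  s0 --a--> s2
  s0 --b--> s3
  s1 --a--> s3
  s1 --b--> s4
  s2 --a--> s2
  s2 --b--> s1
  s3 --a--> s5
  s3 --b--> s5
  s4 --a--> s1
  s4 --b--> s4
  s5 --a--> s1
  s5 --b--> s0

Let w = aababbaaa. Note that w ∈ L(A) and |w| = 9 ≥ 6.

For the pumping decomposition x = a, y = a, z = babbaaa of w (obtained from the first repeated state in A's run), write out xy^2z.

aaababbaaa

xy^2z = a·a·a·babbaaa = aaababbaaa.
Reading y = a takes A from s2 back to s2, so after x·y·y the machine is still in s2, and z then leads to the accepting state s2. Hence aaababbaaa ∈ L(A).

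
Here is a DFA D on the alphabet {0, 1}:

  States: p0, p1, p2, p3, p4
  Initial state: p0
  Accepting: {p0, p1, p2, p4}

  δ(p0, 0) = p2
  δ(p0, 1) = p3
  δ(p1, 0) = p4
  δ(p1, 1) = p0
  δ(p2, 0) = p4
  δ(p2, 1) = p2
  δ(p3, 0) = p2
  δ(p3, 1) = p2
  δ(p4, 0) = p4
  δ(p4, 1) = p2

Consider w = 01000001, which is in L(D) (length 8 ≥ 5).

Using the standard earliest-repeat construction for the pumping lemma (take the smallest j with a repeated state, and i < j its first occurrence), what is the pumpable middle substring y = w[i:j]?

1

State sequence: p0 -0-> p2 -1-> p2 -0-> p4 -0-> p4 -0-> p4 -0-> p4 -0-> p4 -1-> p2
First repeat at step 2: p2 was already visited.

So i = 1, j = 2, giving x = w[0:1] = 0, y = w[1:2] = 1, z = w[2:8] = 000001.
Check: |xy| = 2 ≤ 5 and |y| = 1 ≥ 1. Reading y takes D from p2 back to p2, so every xyⁱz is accepted.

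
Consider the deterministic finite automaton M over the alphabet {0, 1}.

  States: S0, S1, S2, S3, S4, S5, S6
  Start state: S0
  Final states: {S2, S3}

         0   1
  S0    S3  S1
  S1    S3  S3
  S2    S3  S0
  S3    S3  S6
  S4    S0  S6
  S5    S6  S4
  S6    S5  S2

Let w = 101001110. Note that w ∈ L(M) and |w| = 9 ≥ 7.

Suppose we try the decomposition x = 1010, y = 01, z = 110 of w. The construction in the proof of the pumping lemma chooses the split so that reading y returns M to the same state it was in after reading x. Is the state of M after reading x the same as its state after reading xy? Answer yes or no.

State sequence: S0 -1-> S1 -0-> S3 -1-> S6 -0-> S5 -0-> S6 -1-> S2

After x (step 4): S5. After xy (step 6): S2.
They differ (S5 ≠ S2), so y is not a cycle from the state after x; this split is not the one the pumping-lemma construction produces, and pumping y need not keep the string in L(M).

no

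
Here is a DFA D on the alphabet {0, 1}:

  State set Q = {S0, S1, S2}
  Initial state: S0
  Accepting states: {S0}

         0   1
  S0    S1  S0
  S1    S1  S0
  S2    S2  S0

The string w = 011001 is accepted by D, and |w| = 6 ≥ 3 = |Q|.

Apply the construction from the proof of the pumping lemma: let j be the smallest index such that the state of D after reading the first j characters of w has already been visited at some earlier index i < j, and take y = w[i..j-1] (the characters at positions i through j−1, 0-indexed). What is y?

Run of D on w = 0 1 1 0 0 1:
  step 0: S0  (start)
  step 1: S1  (read 0: S0→S1)
  step 2: S0  (read 1: S1→S0)   ← first repeat (S0 seen earlier)
  step 3: S0  (read 1: S0→S0)
  step 4: S1  (read 0: S0→S1)
  step 5: S1  (read 0: S1→S1)
  step 6: S0  (read 1: S1→S0)

So i = 0, j = 2, giving x = w[0:0] = ε, y = w[0:2] = 01, z = w[2:6] = 1001.
Check: |xy| = 2 ≤ 3 and |y| = 2 ≥ 1. Reading y takes D from S0 back to S0, so every xyⁱz is accepted.
The DFA has 3 states, so the proof of the pumping lemma guarantees a repeated state among the first 3+1 visited; the segment between the two visits is the pumpable y.

01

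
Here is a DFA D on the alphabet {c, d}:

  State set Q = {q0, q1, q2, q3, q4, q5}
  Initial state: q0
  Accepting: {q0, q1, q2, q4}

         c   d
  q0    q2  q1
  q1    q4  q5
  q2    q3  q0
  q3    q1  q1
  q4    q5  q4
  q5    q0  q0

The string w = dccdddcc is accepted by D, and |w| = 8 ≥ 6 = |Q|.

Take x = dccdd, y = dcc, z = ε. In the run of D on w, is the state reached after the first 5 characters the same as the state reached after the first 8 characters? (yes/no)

no

State sequence: q0 -d-> q1 -c-> q4 -c-> q5 -d-> q0 -d-> q1 -d-> q5 -c-> q0 -c-> q2

After x (step 5): q1. After xy (step 8): q2.
They differ (q1 ≠ q2), so y is not a cycle from the state after x; this split is not the one the pumping-lemma construction produces, and pumping y need not keep the string in L(D).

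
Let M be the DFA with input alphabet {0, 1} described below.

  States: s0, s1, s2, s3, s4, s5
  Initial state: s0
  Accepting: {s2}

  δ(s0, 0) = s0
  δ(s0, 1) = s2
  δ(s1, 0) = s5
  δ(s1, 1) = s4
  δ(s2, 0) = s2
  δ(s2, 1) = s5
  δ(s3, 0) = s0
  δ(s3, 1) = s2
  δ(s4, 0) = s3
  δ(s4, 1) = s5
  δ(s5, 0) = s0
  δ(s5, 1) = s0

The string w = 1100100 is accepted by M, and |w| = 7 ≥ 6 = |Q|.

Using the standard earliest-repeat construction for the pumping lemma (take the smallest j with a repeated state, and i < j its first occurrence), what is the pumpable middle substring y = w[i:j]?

110

Run of M on w = 1 1 0 0 1 0 0:
  step 0: s0  (start)
  step 1: s2  (read 1: s0→s2)
  step 2: s5  (read 1: s2→s5)
  step 3: s0  (read 0: s5→s0)   ← first repeat (s0 seen earlier)
  step 4: s0  (read 0: s0→s0)
  step 5: s2  (read 1: s0→s2)
  step 6: s2  (read 0: s2→s2)
  step 7: s2  (read 0: s2→s2)

So i = 0, j = 3, giving x = w[0:0] = ε, y = w[0:3] = 110, z = w[3:7] = 0100.
Check: |xy| = 3 ≤ 6 and |y| = 3 ≥ 1. Reading y takes M from s0 back to s0, so every xyⁱz is accepted.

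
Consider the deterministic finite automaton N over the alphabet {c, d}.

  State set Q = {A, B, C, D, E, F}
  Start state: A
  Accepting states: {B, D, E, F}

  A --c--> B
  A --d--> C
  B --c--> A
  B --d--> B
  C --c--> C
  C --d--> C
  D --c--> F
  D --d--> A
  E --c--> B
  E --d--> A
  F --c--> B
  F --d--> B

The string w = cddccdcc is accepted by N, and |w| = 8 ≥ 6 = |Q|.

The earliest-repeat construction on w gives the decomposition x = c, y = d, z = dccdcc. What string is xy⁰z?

cdccdcc

xy⁰z = xz = c·dccdcc = cdccdcc.
Reading y = d takes N from B back to B, so after x the machine is still in B, and z then leads to the accepting state B. Hence cdccdcc ∈ L(N).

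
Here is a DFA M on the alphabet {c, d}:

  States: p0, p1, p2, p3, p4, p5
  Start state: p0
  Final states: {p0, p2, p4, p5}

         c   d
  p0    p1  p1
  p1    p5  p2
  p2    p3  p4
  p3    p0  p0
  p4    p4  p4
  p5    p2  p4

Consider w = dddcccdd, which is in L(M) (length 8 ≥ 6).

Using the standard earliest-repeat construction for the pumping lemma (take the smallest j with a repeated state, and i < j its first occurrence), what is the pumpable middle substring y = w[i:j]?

State sequence: p0 -d-> p1 -d-> p2 -d-> p4 -c-> p4 -c-> p4 -c-> p4 -d-> p4 -d-> p4
First repeat at step 4: p4 was already visited.

So i = 3, j = 4, giving x = w[0:3] = ddd, y = w[3:4] = c, z = w[4:8] = ccdd.
Check: |xy| = 4 ≤ 6 and |y| = 1 ≥ 1. Reading y takes M from p4 back to p4, so every xyⁱz is accepted.

c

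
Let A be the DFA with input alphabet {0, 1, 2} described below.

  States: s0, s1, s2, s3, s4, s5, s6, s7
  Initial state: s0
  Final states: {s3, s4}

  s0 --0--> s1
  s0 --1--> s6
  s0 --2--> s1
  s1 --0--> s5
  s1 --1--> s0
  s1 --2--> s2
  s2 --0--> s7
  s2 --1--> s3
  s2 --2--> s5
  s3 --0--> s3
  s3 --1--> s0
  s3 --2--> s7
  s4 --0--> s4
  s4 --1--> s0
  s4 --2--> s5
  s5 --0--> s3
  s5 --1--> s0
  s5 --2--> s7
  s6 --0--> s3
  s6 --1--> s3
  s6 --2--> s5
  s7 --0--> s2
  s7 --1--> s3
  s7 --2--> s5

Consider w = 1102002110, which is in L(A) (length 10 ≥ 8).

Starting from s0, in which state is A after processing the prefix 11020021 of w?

State sequence: s0 -1-> s6 -1-> s3 -0-> s3 -2-> s7 -0-> s2 -0-> s7 -2-> s5 -1-> s0

After reading 8 characters, A is in state s0.

s0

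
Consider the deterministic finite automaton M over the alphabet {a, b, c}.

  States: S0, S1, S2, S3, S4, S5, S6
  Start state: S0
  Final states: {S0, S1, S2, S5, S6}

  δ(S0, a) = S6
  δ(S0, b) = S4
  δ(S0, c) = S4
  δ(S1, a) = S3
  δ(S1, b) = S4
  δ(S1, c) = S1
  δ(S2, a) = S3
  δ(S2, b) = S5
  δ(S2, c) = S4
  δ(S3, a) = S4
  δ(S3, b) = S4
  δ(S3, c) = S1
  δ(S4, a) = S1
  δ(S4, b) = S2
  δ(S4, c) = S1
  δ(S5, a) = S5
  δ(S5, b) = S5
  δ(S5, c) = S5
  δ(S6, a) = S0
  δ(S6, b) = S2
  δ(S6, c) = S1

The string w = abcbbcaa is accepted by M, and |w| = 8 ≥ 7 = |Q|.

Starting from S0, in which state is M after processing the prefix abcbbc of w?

S5

Run of M on the first 6 characters of w = a b c b b c:
  step 0: S0  (start)
  step 1: S6  (read a: S0→S6)
  step 2: S2  (read b: S6→S2)
  step 3: S4  (read c: S2→S4)
  step 4: S2  (read b: S4→S2)
  step 5: S5  (read b: S2→S5)
  step 6: S5  (read c: S5→S5)

After reading 6 characters, M is in state S5.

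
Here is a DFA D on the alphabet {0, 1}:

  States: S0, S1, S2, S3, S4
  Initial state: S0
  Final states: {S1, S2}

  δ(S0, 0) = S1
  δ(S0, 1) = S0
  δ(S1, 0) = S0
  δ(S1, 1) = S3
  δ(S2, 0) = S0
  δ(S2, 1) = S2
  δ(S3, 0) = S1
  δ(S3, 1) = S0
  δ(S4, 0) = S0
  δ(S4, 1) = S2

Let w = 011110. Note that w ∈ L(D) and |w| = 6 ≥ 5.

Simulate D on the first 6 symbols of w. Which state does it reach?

Run of D on the first 6 characters of w = 0 1 1 1 1 0:
  step 0: S0  (start)
  step 1: S1  (read 0: S0→S1)
  step 2: S3  (read 1: S1→S3)
  step 3: S0  (read 1: S3→S0)
  step 4: S0  (read 1: S0→S0)
  step 5: S0  (read 1: S0→S0)
  step 6: S1  (read 0: S0→S1)

After reading 6 characters, D is in state S1.

S1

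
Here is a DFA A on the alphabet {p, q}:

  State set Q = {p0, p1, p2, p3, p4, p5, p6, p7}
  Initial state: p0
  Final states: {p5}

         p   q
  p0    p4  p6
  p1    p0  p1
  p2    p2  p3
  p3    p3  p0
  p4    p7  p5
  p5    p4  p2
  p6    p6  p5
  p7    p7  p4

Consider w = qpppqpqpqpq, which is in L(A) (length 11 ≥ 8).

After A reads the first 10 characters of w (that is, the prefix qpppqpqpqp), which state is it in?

p4

State sequence: p0 -q-> p6 -p-> p6 -p-> p6 -p-> p6 -q-> p5 -p-> p4 -q-> p5 -p-> p4 -q-> p5 -p-> p4

After reading 10 characters, A is in state p4.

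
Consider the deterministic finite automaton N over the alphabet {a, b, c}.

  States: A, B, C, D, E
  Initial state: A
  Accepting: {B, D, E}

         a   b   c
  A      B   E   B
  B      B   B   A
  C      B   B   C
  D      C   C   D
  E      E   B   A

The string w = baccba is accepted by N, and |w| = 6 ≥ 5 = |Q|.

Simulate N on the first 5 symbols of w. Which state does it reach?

B

Run of N on the first 5 characters of w = b a c c b:
  step 0: A  (start)
  step 1: E  (read b: A→E)
  step 2: E  (read a: E→E)
  step 3: A  (read c: E→A)
  step 4: B  (read c: A→B)
  step 5: B  (read b: B→B)

After reading 5 characters, N is in state B.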